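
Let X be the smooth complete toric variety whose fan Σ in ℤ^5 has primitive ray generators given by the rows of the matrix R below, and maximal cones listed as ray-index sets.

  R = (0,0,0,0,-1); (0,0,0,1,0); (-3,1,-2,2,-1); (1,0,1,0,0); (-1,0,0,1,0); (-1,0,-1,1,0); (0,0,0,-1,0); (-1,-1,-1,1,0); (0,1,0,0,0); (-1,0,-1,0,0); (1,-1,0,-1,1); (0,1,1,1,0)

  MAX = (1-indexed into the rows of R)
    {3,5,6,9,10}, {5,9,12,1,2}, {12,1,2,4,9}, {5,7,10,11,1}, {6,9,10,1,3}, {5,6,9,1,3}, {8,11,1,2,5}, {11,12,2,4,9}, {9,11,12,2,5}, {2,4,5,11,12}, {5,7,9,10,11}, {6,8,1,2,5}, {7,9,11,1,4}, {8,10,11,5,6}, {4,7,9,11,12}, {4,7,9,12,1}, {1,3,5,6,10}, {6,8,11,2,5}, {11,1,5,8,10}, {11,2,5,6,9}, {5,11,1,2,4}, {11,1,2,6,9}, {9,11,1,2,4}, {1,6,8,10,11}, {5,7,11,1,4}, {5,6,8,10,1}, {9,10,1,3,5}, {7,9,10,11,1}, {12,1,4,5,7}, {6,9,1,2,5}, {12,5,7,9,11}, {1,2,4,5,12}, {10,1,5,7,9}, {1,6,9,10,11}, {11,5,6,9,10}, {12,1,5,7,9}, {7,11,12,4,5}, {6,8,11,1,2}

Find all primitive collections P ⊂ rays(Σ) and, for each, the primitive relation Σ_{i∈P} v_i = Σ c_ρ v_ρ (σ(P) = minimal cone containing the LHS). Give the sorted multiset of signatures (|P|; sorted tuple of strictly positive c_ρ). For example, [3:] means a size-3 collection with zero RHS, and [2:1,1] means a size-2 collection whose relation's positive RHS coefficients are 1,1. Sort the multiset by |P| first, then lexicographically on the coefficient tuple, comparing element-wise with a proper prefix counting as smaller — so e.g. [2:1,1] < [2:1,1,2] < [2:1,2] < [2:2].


22 minimal non-faces of Δ(Σ) (on 12 rays):

  P = {2,7}:  v_{2} + v_{7} = 0 ; sig = [2:]
  P = {4,10}:  v_{4} + v_{10} = 0 ; sig = [2:]
  P = {2,10}:  v_{2} + v_{10} = v_{6} ; sig = [2:1]
  P = {4,6}:  v_{4} + v_{6} = v_{2} ; sig = [2:1]
  P = {6,7}:  v_{6} + v_{7} = v_{10} ; sig = [2:1]
  P = {8,9}:  v_{8} + v_{9} = v_{6} ; sig = [2:1]
  P = {3,11}:  v_{3} + v_{11} = v_{6} + v_{10} ; sig = [2:1,1]
  P = {8,12}:  v_{8} + v_{12} = v_{2} + v_{5} ; sig = [2:1,1]
  P = {10,12}:  v_{10} + v_{12} = v_{5} + v_{9} ; sig = [2:1,1]
  P = {6,12}:  v_{6} + v_{12} = v_{2} + v_{5} + v_{9} ; sig = [2:1,1,1]
  P = {3,4}:  v_{3} + v_{4} = v_{1} + v_{5} + v_{6} + v_{9} ; sig = [2:1,1,1,1]
  P = {4,8}:  v_{4} + v_{8} = v_{1} + v_{2} + v_{5} + v_{11} ; sig = [2:1,1,1,1]
  P = {7,8}:  v_{7} + v_{8} = v_{1} + v_{5} + v_{10} + v_{11} ; sig = [2:1,1,1,1]
  P = {2,3}:  v_{2} + v_{3} = v_{1} + v_{5} + 2·v_{6} + v_{9} ; sig = [2:1,1,1,2]
  P = {3,7}:  v_{3} + v_{7} = v_{1} + v_{5} + v_{9} + 2·v_{10} ; sig = [2:1,1,1,2]
  P = {3,8}:  v_{3} + v_{8} = v_{1} + v_{5} + 2·v_{6} + v_{10} ; sig = [2:1,1,1,2]
  P = {3,12}:  v_{3} + v_{12} = v_{1} + 2·v_{5} + v_{6} + 2·v_{9} ; sig = [2:1,1,2,2]
  P = {1,11,12}:  v_{1} + v_{11} + v_{12} = v_{4} ; sig = [3:1]
  P = {4,5,9}:  v_{4} + v_{5} + v_{9} = v_{12} ; sig = [3:1]
  P = {1,5,9,11}:  v_{1} + v_{5} + v_{9} + v_{11} = 0 ; sig = [4:]
  P = {1,5,6,11}:  v_{1} + v_{5} + v_{6} + v_{11} = v_{8} ; sig = [4:1]
  P = {1,5,6,9,10}:  v_{1} + v_{5} + v_{6} + v_{9} + v_{10} = v_{3} ; sig = [5:1]

Sorted signature multiset PRS(X):
    |P|=2: 17 collections, coeffs (), (), (1), (1), (1), (1), (1,1), (1,1), (1,1), (1,1,1), (1,1,1,1), (1,1,1,1), (1,1,1,1), (1,1,1,2), (1,1,1,2), (1,1,1,2), (1,1,2,2)
    |P|=3: 2 collections, coeffs (1), (1)
    |P|=4: 2 collections, coeffs (), (1)
    |P|=5: 1 collection, coeffs (1)


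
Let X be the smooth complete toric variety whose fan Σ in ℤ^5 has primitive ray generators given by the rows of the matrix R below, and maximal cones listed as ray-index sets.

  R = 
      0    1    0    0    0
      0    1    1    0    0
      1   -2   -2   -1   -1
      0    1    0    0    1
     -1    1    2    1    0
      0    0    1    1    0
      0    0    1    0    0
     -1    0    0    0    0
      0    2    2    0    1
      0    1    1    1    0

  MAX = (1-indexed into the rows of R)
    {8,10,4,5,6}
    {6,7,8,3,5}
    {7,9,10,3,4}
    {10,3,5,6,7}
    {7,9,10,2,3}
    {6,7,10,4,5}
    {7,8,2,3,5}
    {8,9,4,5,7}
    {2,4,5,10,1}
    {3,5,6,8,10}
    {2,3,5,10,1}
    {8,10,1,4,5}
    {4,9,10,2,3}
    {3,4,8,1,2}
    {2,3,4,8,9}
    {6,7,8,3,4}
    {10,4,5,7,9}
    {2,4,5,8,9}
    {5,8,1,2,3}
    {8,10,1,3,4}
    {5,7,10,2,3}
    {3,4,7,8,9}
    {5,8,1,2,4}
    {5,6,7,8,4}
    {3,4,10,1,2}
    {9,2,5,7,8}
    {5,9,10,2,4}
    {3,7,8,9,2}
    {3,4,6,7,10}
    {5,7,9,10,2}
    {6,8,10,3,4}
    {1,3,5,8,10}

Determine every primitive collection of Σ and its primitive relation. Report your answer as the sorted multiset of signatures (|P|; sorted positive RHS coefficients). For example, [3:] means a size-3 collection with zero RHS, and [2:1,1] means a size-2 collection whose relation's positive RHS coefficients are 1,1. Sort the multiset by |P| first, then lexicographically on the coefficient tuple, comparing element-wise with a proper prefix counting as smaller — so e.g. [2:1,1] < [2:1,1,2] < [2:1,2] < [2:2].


Δ(Σ) — 10 vertices, 11 min non-faces:

  {1,6}:  v_{1} + v_{6} = v_{10}  ⟹  sig = [2:1]
  {1,7}:  v_{1} + v_{7} = v_{2}  ⟹  sig = [2:1]
  {2,6}:  v_{2} + v_{6} = v_{7} + v_{10}  ⟹  sig = [2:1,1]
  {6,9}:  v_{6} + v_{9} = v_{4} + 2·v_{7} + v_{10}  ⟹  sig = [2:1,1,2]
  {1,9}:  v_{1} + v_{9} = 2·v_{2} + v_{4}  ⟹  sig = [2:1,2]
  {3,4,5}:  v_{3} + v_{4} + v_{5} = 0  ⟹  sig = [3:]
  {2,4,7}:  v_{2} + v_{4} + v_{7} = v_{9}  ⟹  sig = [3:1]
  {7,8,10}:  v_{7} + v_{8} + v_{10} = v_{5}  ⟹  sig = [3:1]
  {2,8,10}:  v_{2} + v_{8} + v_{10} = v_{1} + v_{5}  ⟹  sig = [3:1,1]
  {3,5,9}:  v_{3} + v_{5} + v_{9} = v_{2} + v_{7}  ⟹  sig = [3:1,1]
  {8,9,10}:  v_{8} + v_{9} + v_{10} = v_{2} + v_{4} + v_{5}  ⟹  sig = [3:1,1,1]

Signatures (|P|; sorted positive RHS coefficients), sorted:
    [2:1]
    [2:1]
    [2:1,1]
    [2:1,1,2]
    [2:1,2]
    [3:]
    [3:1]
    [3:1]
    [3:1,1]
    [3:1,1]
    [3:1,1,1]


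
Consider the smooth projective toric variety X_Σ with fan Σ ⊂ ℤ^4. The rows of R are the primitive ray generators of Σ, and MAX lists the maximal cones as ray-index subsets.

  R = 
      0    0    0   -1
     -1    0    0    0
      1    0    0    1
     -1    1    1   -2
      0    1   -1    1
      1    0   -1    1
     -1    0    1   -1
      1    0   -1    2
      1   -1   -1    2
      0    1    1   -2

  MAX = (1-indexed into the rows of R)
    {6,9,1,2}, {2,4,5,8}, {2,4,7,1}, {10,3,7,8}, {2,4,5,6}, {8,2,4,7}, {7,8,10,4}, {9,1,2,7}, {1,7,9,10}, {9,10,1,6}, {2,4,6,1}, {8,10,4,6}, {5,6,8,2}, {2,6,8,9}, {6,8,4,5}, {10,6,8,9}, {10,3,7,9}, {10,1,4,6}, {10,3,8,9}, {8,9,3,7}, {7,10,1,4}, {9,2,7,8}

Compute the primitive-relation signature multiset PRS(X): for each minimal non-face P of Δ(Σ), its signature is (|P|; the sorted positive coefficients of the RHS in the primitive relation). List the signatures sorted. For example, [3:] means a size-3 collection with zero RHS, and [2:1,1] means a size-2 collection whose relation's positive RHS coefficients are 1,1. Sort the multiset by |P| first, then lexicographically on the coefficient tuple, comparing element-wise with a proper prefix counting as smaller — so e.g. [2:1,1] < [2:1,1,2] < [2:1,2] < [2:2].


15 minimal non-faces of Δ(Σ) (on 10 rays):

  {4,9}:  v_{4} + v_{9} = 0  ⟹  sig = [2:]
  {6,7}:  v_{6} + v_{7} = 0  ⟹  sig = [2:]
  {1,8}:  v_{1} + v_{8} = v_{6}  ⟹  sig = [2:1]
  {2,10}:  v_{2} + v_{10} = v_{4}  ⟹  sig = [2:1]
  {1,3}:  v_{1} + v_{3} = v_{9} + v_{10}  ⟹  sig = [2:1,1]
  {2,3}:  v_{2} + v_{3} = v_{7} + v_{8}  ⟹  sig = [2:1,1]
  {3,4}:  v_{3} + v_{4} = v_{7} + v_{8} + v_{10}  ⟹  sig = [2:1,1,1]
  {3,6}:  v_{3} + v_{6} = v_{8} + v_{9} + v_{10}  ⟹  sig = [2:1,1,1]
  {5,7}:  v_{5} + v_{7} = v_{2} + v_{4} + v_{8}  ⟹  sig = [2:1,1,1]
  {5,9}:  v_{5} + v_{9} = v_{2} + v_{6} + v_{8}  ⟹  sig = [2:1,1,1]
  {1,5}:  v_{1} + v_{5} = v_{2} + v_{4} + 2·v_{6}  ⟹  sig = [2:1,1,2]
  {5,10}:  v_{5} + v_{10} = 2·v_{4} + v_{6} + v_{8}  ⟹  sig = [2:1,1,2]
  {3,5}:  v_{3} + v_{5} = v_{4} + 2·v_{8}  ⟹  sig = [2:1,2]
  {2,4,6,8}:  v_{2} + v_{4} + v_{6} + v_{8} = v_{5}  ⟹  sig = [4:1]
  {7,8,9,10}:  v_{7} + v_{8} + v_{9} + v_{10} = v_{3}  ⟹  sig = [4:1]

so the primitive-relation signature multiset is
    [2:]
    [2:]
    [2:1]
    [2:1]
    [2:1,1]
    [2:1,1]
    [2:1,1,1]
    [2:1,1,1]
    [2:1,1,1]
    [2:1,1,1]
    [2:1,1,2]
    [2:1,1,2]
    [2:1,2]
    [4:1]
    [4:1]


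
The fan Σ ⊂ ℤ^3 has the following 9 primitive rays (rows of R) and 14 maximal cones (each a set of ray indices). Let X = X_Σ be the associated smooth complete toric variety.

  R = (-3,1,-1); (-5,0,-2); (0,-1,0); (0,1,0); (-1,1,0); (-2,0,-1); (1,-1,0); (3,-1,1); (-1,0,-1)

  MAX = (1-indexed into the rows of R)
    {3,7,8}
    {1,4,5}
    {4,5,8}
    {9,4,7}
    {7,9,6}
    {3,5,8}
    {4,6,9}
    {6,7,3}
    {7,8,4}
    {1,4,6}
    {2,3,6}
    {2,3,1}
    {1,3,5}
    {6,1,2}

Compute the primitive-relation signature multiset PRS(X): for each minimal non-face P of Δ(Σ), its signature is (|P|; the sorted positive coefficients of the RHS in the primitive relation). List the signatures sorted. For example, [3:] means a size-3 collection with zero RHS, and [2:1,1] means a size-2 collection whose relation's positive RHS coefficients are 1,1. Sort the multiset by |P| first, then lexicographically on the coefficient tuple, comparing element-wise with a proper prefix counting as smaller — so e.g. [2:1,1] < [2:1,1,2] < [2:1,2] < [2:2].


The 17 primitive collections of Σ (r=9, n=3):

  • {1,8}:  v_{1} + v_{8} = 0  so sig = [2:]
  • {3,4}:  v_{3} + v_{4} = 0  so sig = [2:]
  • {5,7}:  v_{5} + v_{7} = 0  so sig = [2:]
  • {1,7}:  v_{1} + v_{7} = v_{6}  so sig = [2:1]
  • {5,6}:  v_{5} + v_{6} = v_{1}  so sig = [2:1]
  • {6,8}:  v_{6} + v_{8} = v_{7}  so sig = [2:1]
  • {2,4}:  v_{2} + v_{4} = v_{1} + v_{6}  so sig = [2:1,1]
  • {2,8}:  v_{2} + v_{8} = v_{3} + v_{6}  so sig = [2:1,1]
  • {3,9}:  v_{3} + v_{9} = v_{6} + v_{7}  so sig = [2:1,1]
  • {5,9}:  v_{5} + v_{9} = v_{4} + v_{6}  so sig = [2:1,1]
  • {1,9}:  v_{1} + v_{9} = v_{4} + 2·v_{6}  so sig = [2:1,2]
  • {2,5}:  v_{2} + v_{5} = 2·v_{1} + v_{3}  so sig = [2:1,2]
  • {2,7}:  v_{2} + v_{7} = v_{3} + 2·v_{6}  so sig = [2:1,2]
  • {8,9}:  v_{8} + v_{9} = v_{4} + 2·v_{7}  so sig = [2:1,2]
  • {2,9}:  v_{2} + v_{9} = 3·v_{6}  so sig = [2:3]
  • {1,3,6}:  v_{1} + v_{3} + v_{6} = v_{2}  so sig = [3:1]
  • {4,6,7}:  v_{4} + v_{6} + v_{7} = v_{9}  so sig = [3:1]

Signatures (|P|; sorted positive RHS coefficients), sorted:
{ [2:] ×3,  [2:1] ×3,  [2:1,1] ×4,  [2:1,2] ×4,  [2:3],  [3:1] ×2 }


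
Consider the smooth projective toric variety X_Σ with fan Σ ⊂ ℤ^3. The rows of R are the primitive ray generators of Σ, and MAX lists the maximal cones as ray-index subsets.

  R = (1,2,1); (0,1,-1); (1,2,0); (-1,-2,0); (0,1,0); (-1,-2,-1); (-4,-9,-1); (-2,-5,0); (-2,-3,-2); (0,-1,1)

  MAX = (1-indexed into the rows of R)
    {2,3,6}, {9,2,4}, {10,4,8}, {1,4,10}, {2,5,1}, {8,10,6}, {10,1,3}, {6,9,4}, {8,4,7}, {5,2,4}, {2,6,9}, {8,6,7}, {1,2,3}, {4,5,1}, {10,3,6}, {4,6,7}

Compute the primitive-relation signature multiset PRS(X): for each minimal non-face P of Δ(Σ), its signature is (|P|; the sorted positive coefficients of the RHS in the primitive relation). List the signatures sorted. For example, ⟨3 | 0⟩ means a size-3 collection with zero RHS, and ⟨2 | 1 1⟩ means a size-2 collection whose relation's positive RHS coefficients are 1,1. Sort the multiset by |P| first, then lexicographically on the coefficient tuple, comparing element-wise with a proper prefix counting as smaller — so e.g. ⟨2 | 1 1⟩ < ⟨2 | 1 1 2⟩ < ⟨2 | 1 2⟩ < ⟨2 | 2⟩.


Primitive collections (25):

  • {1,6}:  v_{1} + v_{6} = 0 — sig = ⟨2 | 0⟩
  • {2,10}:  v_{2} + v_{10} = 0 — sig = ⟨2 | 0⟩
  • {3,4}:  v_{3} + v_{4} = 0 — sig = ⟨2 | 0⟩
  • {1,7}:  v_{1} + v_{7} = v_{4} + v_{8} — sig = ⟨2 | 1 1⟩
  • {1,8}:  v_{1} + v_{8} = v_{4} + v_{10} — sig = ⟨2 | 1 1⟩
  • {1,9}:  v_{1} + v_{9} = v_{2} + v_{4} — sig = ⟨2 | 1 1⟩
  • {2,8}:  v_{2} + v_{8} = v_{4} + v_{6} — sig = ⟨2 | 1 1⟩
  • {3,5}:  v_{3} + v_{5} = v_{1} + v_{2} — sig = ⟨2 | 1 1⟩
  • {3,7}:  v_{3} + v_{7} = v_{6} + v_{8} — sig = ⟨2 | 1 1⟩
  • {3,8}:  v_{3} + v_{8} = v_{6} + v_{10} — sig = ⟨2 | 1 1⟩
  • {3,9}:  v_{3} + v_{9} = v_{2} + v_{6} — sig = ⟨2 | 1 1⟩
  • {5,6}:  v_{5} + v_{6} = v_{2} + v_{4} — sig = ⟨2 | 1 1⟩
  • {5,10}:  v_{5} + v_{10} = v_{1} + v_{4} — sig = ⟨2 | 1 1⟩
  • {9,10}:  v_{9} + v_{10} = v_{4} + v_{6} — sig = ⟨2 | 1 1⟩
  • {5,7}:  v_{5} + v_{7} = 3·v_{4} + v_{6} — sig = ⟨2 | 1 3⟩
  • {5,8}:  v_{5} + v_{8} = 2·v_{4} — sig = ⟨2 | 2⟩
  • {7,10}:  v_{7} + v_{10} = 2·v_{8} — sig = ⟨2 | 2⟩
  • {2,7}:  v_{2} + v_{7} = 2·v_{4} + 2·v_{6} — sig = ⟨2 | 2 2⟩
  • {5,9}:  v_{5} + v_{9} = 2·v_{2} + 2·v_{4} — sig = ⟨2 | 2 2⟩
  • {8,9}:  v_{8} + v_{9} = 2·v_{4} + 2·v_{6} — sig = ⟨2 | 2 2⟩
  • {7,9}:  v_{7} + v_{9} = 3·v_{4} + 3·v_{6} — sig = ⟨2 | 3 3⟩
  • {1,2,4}:  v_{1} + v_{2} + v_{4} = v_{5} — sig = ⟨3 | 1⟩
  • {2,4,6}:  v_{2} + v_{4} + v_{6} = v_{9} — sig = ⟨3 | 1⟩
  • {4,6,8}:  v_{4} + v_{6} + v_{8} = v_{7} — sig = ⟨3 | 1⟩
  • {4,6,10}:  v_{4} + v_{6} + v_{10} = v_{8} — sig = ⟨3 | 1⟩

Signatures (|P|; sorted positive RHS coefficients), sorted:
[⟨2 | 0⟩, ⟨2 | 0⟩, ⟨2 | 0⟩, ⟨2 | 1 1⟩, ⟨2 | 1 1⟩, ⟨2 | 1 1⟩, ⟨2 | 1 1⟩, ⟨2 | 1 1⟩, ⟨2 | 1 1⟩, ⟨2 | 1 1⟩, ⟨2 | 1 1⟩, ⟨2 | 1 1⟩, ⟨2 | 1 1⟩, ⟨2 | 1 1⟩, ⟨2 | 1 3⟩, ⟨2 | 2⟩, ⟨2 | 2⟩, ⟨2 | 2 2⟩, ⟨2 | 2 2⟩, ⟨2 | 2 2⟩, ⟨2 | 3 3⟩, ⟨3 | 1⟩, ⟨3 | 1⟩, ⟨3 | 1⟩, ⟨3 | 1⟩]


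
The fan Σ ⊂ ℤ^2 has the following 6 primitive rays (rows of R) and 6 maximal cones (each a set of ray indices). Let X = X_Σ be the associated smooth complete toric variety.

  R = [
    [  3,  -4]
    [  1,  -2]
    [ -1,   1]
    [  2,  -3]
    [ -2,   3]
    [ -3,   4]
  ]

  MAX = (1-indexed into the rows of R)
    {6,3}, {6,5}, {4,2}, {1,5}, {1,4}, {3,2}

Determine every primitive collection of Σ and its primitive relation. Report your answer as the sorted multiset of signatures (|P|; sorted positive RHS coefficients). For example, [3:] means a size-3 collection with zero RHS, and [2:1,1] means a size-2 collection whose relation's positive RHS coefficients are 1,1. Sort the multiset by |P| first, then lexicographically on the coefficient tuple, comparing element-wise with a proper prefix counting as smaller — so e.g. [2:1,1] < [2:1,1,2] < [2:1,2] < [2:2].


Minimal non-faces — 9 found among 6 rays, 6 max cones:

  • {1,6}:  v_{1} + v_{6} = 0  →  sig = [2:]
  • {4,5}:  v_{4} + v_{5} = 0  →  sig = [2:]
  • {1,3}:  v_{1} + v_{3} = v_{4}  →  sig = [2:1]
  • {2,5}:  v_{2} + v_{5} = v_{3}  →  sig = [2:1]
  • {3,4}:  v_{3} + v_{4} = v_{2}  →  sig = [2:1]
  • {3,5}:  v_{3} + v_{5} = v_{6}  →  sig = [2:1]
  • {4,6}:  v_{4} + v_{6} = v_{3}  →  sig = [2:1]
  • {1,2}:  v_{1} + v_{2} = 2·v_{4}  →  sig = [2:2]
  • {2,6}:  v_{2} + v_{6} = 2·v_{3}  →  sig = [2:2]

so the primitive-relation signature multiset is
{ [2:] ×2,  [2:1] ×5,  [2:2] ×2 }


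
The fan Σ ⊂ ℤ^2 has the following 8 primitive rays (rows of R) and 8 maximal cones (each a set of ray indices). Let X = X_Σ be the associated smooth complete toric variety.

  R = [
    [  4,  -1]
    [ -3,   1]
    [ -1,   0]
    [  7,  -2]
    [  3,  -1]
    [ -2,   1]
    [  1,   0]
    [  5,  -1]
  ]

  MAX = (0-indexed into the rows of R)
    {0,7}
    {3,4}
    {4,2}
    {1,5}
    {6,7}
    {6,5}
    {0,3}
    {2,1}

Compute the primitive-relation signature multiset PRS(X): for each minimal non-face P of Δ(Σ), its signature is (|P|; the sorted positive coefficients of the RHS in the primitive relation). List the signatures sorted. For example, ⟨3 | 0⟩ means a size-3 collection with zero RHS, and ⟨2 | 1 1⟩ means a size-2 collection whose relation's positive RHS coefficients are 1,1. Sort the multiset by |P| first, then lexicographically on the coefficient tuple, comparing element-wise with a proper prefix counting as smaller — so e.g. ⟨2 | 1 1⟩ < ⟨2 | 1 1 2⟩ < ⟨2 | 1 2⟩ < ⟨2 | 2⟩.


Primitive collections (20):

  • {1,4}:  v_{1} + v_{4} = 0  ⟹  sig = ⟨2 | 0⟩
  • {2,6}:  v_{2} + v_{6} = 0  ⟹  sig = ⟨2 | 0⟩
  • {0,1}:  v_{0} + v_{1} = v_{6}  ⟹  sig = ⟨2 | 1⟩
  • {0,2}:  v_{0} + v_{2} = v_{4}  ⟹  sig = ⟨2 | 1⟩
  • {0,4}:  v_{0} + v_{4} = v_{3}  ⟹  sig = ⟨2 | 1⟩
  • {0,6}:  v_{0} + v_{6} = v_{7}  ⟹  sig = ⟨2 | 1⟩
  • {1,3}:  v_{1} + v_{3} = v_{0}  ⟹  sig = ⟨2 | 1⟩
  • {1,6}:  v_{1} + v_{6} = v_{5}  ⟹  sig = ⟨2 | 1⟩
  • {2,5}:  v_{2} + v_{5} = v_{1}  ⟹  sig = ⟨2 | 1⟩
  • {2,7}:  v_{2} + v_{7} = v_{0}  ⟹  sig = ⟨2 | 1⟩
  • {3,5}:  v_{3} + v_{5} = v_{7}  ⟹  sig = ⟨2 | 1⟩
  • {4,5}:  v_{4} + v_{5} = v_{6}  ⟹  sig = ⟨2 | 1⟩
  • {4,6}:  v_{4} + v_{6} = v_{0}  ⟹  sig = ⟨2 | 1⟩
  • {0,5}:  v_{0} + v_{5} = 2·v_{6}  ⟹  sig = ⟨2 | 2⟩
  • {1,7}:  v_{1} + v_{7} = 2·v_{6}  ⟹  sig = ⟨2 | 2⟩
  • {2,3}:  v_{2} + v_{3} = 2·v_{4}  ⟹  sig = ⟨2 | 2⟩
  • {3,6}:  v_{3} + v_{6} = 2·v_{0}  ⟹  sig = ⟨2 | 2⟩
  • {4,7}:  v_{4} + v_{7} = 2·v_{0}  ⟹  sig = ⟨2 | 2⟩
  • {3,7}:  v_{3} + v_{7} = 3·v_{0}  ⟹  sig = ⟨2 | 3⟩
  • {5,7}:  v_{5} + v_{7} = 3·v_{6}  ⟹  sig = ⟨2 | 3⟩

Sorted signature multiset PRS(X):
    |P|=2: 20 collections, coeffs (), (), (1), (1), (1), (1), (1), (1), (1), (1), (1), (1), (1), (2), (2), (2), (2), (2), (3), (3)


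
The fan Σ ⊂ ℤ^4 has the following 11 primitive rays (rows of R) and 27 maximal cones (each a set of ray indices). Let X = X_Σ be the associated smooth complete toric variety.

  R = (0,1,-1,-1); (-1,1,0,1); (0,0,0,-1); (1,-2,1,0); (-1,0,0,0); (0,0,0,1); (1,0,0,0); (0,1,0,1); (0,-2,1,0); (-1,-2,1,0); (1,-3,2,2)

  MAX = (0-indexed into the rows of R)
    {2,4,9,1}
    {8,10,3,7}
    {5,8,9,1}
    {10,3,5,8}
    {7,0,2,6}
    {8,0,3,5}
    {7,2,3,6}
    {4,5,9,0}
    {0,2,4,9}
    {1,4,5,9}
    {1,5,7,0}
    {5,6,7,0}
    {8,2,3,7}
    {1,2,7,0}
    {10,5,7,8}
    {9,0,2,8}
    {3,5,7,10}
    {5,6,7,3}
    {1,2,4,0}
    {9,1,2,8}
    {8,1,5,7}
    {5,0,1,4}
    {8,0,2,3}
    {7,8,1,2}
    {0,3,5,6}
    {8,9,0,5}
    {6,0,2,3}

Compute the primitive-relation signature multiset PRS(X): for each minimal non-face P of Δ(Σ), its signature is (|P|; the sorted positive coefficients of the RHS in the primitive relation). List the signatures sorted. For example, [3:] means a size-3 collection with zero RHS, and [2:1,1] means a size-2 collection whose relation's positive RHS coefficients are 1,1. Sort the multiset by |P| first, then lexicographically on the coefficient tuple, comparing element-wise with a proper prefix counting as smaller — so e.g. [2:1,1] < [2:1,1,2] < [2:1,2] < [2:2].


22 collections generate NE(X_Σ); each relation:

  • {2,5}:  v_{2} + v_{5} = 0 — sig = [2:]
  • {4,6}:  v_{4} + v_{6} = 0 — sig = [2:]
  • {1,6}:  v_{1} + v_{6} = v_{7} — sig = [2:1]
  • {3,4}:  v_{3} + v_{4} = v_{8} — sig = [2:1]
  • {4,7}:  v_{4} + v_{7} = v_{1} — sig = [2:1]
  • {4,8}:  v_{4} + v_{8} = v_{9} — sig = [2:1]
  • {6,8}:  v_{6} + v_{8} = v_{3} — sig = [2:1]
  • {6,9}:  v_{6} + v_{9} = v_{8} — sig = [2:1]
  • {0,10}:  v_{0} + v_{10} = v_{3} + v_{5} — sig = [2:1,1]
  • {1,3}:  v_{1} + v_{3} = v_{7} + v_{8} — sig = [2:1,1]
  • {7,9}:  v_{7} + v_{9} = v_{1} + v_{8} — sig = [2:1,1]
  • {2,10}:  v_{2} + v_{10} = v_{3} + v_{7} + v_{8} — sig = [2:1,1,1]
  • {4,10}:  v_{4} + v_{10} = v_{5} + v_{7} + 2·v_{8} — sig = [2:1,1,2]
  • {6,10}:  v_{6} + v_{10} = 2·v_{3} + v_{5} + v_{7} — sig = [2:1,1,2]
  • {9,10}:  v_{9} + v_{10} = v_{5} + v_{7} + 3·v_{8} — sig = [2:1,1,3]
  • {1,10}:  v_{1} + v_{10} = v_{5} + 2·v_{7} + 2·v_{8} — sig = [2:1,2,2]
  • {3,9}:  v_{3} + v_{9} = 2·v_{8} — sig = [2:2]
  • {0,7,8}:  v_{0} + v_{7} + v_{8} = 0 — sig = [3:]
  • {0,1,8}:  v_{0} + v_{1} + v_{8} = v_{4} — sig = [3:1]
  • {0,3,7}:  v_{0} + v_{3} + v_{7} = v_{6} — sig = [3:1]
  • {0,1,9}:  v_{0} + v_{1} + v_{9} = 2·v_{4} — sig = [3:2]
  • {3,5,7,8}:  v_{3} + v_{5} + v_{7} + v_{8} = v_{10} — sig = [4:1]

so the primitive-relation signature multiset is
{ [2:] ×2,  [2:1] ×6,  [2:1,1] ×3,  [2:1,1,1],  [2:1,1,2] ×2,  [2:1,1,3],  [2:1,2,2],  [2:2],  [3:],  [3:1] ×2,  [3:2],  [4:1] }


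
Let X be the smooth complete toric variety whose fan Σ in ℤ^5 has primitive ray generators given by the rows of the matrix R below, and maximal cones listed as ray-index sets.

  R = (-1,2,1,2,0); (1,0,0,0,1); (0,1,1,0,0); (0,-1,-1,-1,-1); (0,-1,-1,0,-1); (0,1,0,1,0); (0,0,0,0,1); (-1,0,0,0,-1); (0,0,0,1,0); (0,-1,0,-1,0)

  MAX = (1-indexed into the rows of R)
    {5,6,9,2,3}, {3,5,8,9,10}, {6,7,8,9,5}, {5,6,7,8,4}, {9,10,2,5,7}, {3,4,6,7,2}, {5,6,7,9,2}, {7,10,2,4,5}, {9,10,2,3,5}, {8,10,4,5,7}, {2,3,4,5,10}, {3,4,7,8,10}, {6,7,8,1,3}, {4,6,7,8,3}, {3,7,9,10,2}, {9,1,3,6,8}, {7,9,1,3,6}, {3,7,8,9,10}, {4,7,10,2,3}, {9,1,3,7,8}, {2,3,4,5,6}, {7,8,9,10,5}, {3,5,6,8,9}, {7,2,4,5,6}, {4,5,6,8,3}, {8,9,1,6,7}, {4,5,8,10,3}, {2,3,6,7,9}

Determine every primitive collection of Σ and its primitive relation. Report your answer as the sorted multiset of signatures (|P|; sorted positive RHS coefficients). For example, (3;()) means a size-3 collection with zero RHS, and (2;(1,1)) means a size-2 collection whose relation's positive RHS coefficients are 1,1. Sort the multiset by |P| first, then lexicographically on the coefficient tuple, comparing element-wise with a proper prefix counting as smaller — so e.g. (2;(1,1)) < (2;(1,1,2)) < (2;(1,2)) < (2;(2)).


9 collections generate NE(X_Σ); each relation:

  P = {2,8}:  v_{2} + v_{8} = 0  ⇒ sig = (2;())
  P = {6,10}:  v_{6} + v_{10} = 0  ⇒ sig = (2;())
  P = {4,9}:  v_{4} + v_{9} = v_{5}  ⇒ sig = (2;(1))
  P = {1,4}:  v_{1} + v_{4} = v_{6} + v_{8}  ⇒ sig = (2;(1,1))
  P = {1,5}:  v_{1} + v_{5} = v_{6} + v_{8} + v_{9}  ⇒ sig = (2;(1,1,1))
  P = {1,2}:  v_{1} + v_{2} = v_{3} + v_{6} + v_{7} + v_{9}  ⇒ sig = (2;(1,1,1,1))
  P = {1,10}:  v_{1} + v_{10} = v_{3} + v_{7} + v_{8} + v_{9}  ⇒ sig = (2;(1,1,1,1))
  P = {3,5,7}:  v_{3} + v_{5} + v_{7} = 0  ⇒ sig = (3;())
  P = {3,6,7,8,9}:  v_{3} + v_{6} + v_{7} + v_{8} + v_{9} = v_{1}  ⇒ sig = (5;(1))

Signatures (|P|; sorted positive RHS coefficients), sorted:
{ (2;()) ×2,  (2;(1)),  (2;(1,1)),  (2;(1,1,1)),  (2;(1,1,1,1)) ×2,  (3;()),  (5;(1)) }


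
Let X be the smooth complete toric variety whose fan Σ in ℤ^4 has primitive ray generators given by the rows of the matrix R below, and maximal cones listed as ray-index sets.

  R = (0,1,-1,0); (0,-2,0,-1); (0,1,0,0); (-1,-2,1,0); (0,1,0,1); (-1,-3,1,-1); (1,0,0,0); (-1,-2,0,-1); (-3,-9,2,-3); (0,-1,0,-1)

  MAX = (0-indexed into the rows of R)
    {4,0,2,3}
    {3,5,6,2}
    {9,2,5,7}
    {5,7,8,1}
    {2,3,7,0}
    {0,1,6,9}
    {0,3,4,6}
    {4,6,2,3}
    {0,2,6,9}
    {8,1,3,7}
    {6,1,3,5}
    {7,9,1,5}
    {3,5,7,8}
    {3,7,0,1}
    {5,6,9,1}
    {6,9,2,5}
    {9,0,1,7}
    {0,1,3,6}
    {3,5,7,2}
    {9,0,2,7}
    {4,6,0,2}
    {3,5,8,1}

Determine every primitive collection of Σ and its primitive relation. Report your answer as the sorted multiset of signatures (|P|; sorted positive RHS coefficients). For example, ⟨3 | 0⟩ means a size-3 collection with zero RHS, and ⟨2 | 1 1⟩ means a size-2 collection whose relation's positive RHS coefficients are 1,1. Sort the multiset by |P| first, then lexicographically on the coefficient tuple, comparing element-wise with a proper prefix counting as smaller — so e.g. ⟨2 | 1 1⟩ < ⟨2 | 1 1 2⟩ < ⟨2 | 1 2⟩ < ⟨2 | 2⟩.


15 minimal non-faces of Δ(Σ) (on 10 rays):

  P = {4,9}:  v_{4} + v_{9} = 0 — sig = ⟨2 | 0⟩
  P = {0,5}:  v_{0} + v_{5} = v_{7} — sig = ⟨2 | 1⟩
  P = {1,2}:  v_{1} + v_{2} = v_{9} — sig = ⟨2 | 1⟩
  P = {3,9}:  v_{3} + v_{9} = v_{5} — sig = ⟨2 | 1⟩
  P = {4,5}:  v_{4} + v_{5} = v_{3} — sig = ⟨2 | 1⟩
  P = {6,7}:  v_{6} + v_{7} = v_{1} — sig = ⟨2 | 1⟩
  P = {4,7}:  v_{4} + v_{7} = v_{0} + v_{3} — sig = ⟨2 | 1 1⟩
  P = {1,4}:  v_{1} + v_{4} = v_{0} + v_{3} + v_{6} — sig = ⟨2 | 1 1 1⟩
  P = {0,8}:  v_{0} + v_{8} = v_{1} + v_{3} + 2·v_{7} — sig = ⟨2 | 1 1 2⟩
  P = {4,8}:  v_{4} + v_{8} = v_{1} + 2·v_{3} + v_{7} — sig = ⟨2 | 1 1 2⟩
  P = {6,8}:  v_{6} + v_{8} = 2·v_{1} + v_{3} + v_{5} — sig = ⟨2 | 1 1 2⟩
  P = {8,9}:  v_{8} + v_{9} = v_{1} + 2·v_{5} + v_{7} — sig = ⟨2 | 1 1 2⟩
  P = {2,8}:  v_{2} + v_{8} = 2·v_{5} + v_{7} — sig = ⟨2 | 1 2⟩
  P = {0,2,3,6}:  v_{0} + v_{2} + v_{3} + v_{6} = 0 — sig = ⟨4 | 0⟩
  P = {1,3,5,7}:  v_{1} + v_{3} + v_{5} + v_{7} = v_{8} — sig = ⟨4 | 1⟩

so the primitive-relation signature multiset is
    |P|=2: 13 collections, coeffs (), (1), (1), (1), (1), (1), (1,1), (1,1,1), (1,1,2), (1,1,2), (1,1,2), (1,1,2), (1,2)
    |P|=4: 2 collections, coeffs (), (1)


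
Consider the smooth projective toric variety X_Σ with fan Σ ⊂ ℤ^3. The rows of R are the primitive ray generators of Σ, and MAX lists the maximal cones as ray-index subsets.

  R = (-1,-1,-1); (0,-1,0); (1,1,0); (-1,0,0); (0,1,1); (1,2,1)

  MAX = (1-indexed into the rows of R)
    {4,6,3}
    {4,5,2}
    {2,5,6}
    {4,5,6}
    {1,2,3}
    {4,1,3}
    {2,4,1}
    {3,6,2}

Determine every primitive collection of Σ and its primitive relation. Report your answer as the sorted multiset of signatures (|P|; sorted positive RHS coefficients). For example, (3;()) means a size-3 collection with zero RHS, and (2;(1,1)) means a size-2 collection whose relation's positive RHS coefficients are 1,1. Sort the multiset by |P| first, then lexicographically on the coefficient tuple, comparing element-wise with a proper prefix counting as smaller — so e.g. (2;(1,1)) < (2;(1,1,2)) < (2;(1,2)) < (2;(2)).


5 collections generate NE(X_Σ); each relation:

  {1,5}:  v_{1} + v_{5} = v_{4} — sig = (2;(1))
  {3,5}:  v_{3} + v_{5} = v_{6} — sig = (2;(1))
  {1,6}:  v_{1} + v_{6} = v_{3} + v_{4} — sig = (2;(1,1))
  {2,3,4}:  v_{2} + v_{3} + v_{4} = 0 — sig = (3;())
  {2,4,6}:  v_{2} + v_{4} + v_{6} = v_{5} — sig = (3;(1))

Sorted signature multiset PRS(X):
    (2;(1))
    (2;(1))
    (2;(1,1))
    (3;())
    (3;(1))


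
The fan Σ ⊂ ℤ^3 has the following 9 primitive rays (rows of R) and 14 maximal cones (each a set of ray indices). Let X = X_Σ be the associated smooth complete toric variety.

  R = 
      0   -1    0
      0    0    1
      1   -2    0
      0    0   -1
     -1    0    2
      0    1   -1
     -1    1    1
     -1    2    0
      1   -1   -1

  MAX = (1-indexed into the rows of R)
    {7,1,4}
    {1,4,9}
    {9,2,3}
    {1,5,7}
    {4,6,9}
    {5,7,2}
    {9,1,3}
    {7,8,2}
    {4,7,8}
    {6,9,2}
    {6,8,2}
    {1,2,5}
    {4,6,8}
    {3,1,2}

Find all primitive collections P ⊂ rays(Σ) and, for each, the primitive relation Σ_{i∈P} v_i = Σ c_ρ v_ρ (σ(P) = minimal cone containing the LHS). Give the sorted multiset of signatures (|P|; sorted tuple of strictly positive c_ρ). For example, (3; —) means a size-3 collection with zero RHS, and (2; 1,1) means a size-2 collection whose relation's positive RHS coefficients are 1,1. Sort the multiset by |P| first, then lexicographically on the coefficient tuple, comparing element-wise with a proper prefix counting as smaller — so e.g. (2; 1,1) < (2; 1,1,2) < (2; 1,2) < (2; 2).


17 collections generate NE(X_Σ); each relation:

  • {2,4}:  v_{2} + v_{4} = 0  →  sig = (2; —)
  • {3,8}:  v_{3} + v_{8} = 0  →  sig = (2; —)
  • {7,9}:  v_{7} + v_{9} = 0  →  sig = (2; —)
  • {1,6}:  v_{1} + v_{6} = v_{4}  →  sig = (2; 1)
  • {3,6}:  v_{3} + v_{6} = v_{9}  →  sig = (2; 1)
  • {5,6}:  v_{5} + v_{6} = v_{7}  →  sig = (2; 1)
  • {6,7}:  v_{6} + v_{7} = v_{8}  →  sig = (2; 1)
  • {8,9}:  v_{8} + v_{9} = v_{6}  →  sig = (2; 1)
  • {1,8}:  v_{1} + v_{8} = v_{4} + v_{7}  →  sig = (2; 1,1)
  • {3,4}:  v_{3} + v_{4} = v_{1} + v_{9}  →  sig = (2; 1,1)
  • {3,7}:  v_{3} + v_{7} = v_{1} + v_{2}  →  sig = (2; 1,1)
  • {4,5}:  v_{4} + v_{5} = v_{1} + v_{7}  →  sig = (2; 1,1)
  • {5,9}:  v_{5} + v_{9} = v_{1} + v_{2}  →  sig = (2; 1,1)
  • {5,8}:  v_{5} + v_{8} = 2·v_{7}  →  sig = (2; 2)
  • {3,5}:  v_{3} + v_{5} = 2·v_{1} + 2·v_{2}  →  sig = (2; 2,2)
  • {1,2,7}:  v_{1} + v_{2} + v_{7} = v_{5}  →  sig = (3; 1)
  • {1,2,9}:  v_{1} + v_{2} + v_{9} = v_{3}  →  sig = (3; 1)

so the primitive-relation signature multiset is
    (2; —)
    (2; —)
    (2; —)
    (2; 1)
    (2; 1)
    (2; 1)
    (2; 1)
    (2; 1)
    (2; 1,1)
    (2; 1,1)
    (2; 1,1)
    (2; 1,1)
    (2; 1,1)
    (2; 2)
    (2; 2,2)
    (3; 1)
    (3; 1)


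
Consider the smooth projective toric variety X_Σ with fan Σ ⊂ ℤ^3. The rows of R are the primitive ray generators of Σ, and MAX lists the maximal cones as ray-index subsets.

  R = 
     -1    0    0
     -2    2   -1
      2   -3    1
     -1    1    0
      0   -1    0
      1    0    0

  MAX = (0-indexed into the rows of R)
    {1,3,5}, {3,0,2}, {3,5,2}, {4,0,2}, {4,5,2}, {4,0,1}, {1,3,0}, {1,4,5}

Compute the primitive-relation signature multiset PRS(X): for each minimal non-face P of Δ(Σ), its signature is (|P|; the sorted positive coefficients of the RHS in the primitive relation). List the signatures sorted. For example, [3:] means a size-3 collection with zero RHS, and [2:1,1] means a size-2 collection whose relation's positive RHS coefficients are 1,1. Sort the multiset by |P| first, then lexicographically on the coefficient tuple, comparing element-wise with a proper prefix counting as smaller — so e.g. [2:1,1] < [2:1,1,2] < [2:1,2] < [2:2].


The 3 primitive collections of Σ (r=6, n=3):

  • {0,5}:  v_{0} + v_{5} = 0  →  sig = [2:]
  • {1,2}:  v_{1} + v_{2} = v_{4}  →  sig = [2:1]
  • {3,4}:  v_{3} + v_{4} = v_{0}  →  sig = [2:1]

so the primitive-relation signature multiset is
    |P|=2: 3 collections, coeffs (), (1), (1)


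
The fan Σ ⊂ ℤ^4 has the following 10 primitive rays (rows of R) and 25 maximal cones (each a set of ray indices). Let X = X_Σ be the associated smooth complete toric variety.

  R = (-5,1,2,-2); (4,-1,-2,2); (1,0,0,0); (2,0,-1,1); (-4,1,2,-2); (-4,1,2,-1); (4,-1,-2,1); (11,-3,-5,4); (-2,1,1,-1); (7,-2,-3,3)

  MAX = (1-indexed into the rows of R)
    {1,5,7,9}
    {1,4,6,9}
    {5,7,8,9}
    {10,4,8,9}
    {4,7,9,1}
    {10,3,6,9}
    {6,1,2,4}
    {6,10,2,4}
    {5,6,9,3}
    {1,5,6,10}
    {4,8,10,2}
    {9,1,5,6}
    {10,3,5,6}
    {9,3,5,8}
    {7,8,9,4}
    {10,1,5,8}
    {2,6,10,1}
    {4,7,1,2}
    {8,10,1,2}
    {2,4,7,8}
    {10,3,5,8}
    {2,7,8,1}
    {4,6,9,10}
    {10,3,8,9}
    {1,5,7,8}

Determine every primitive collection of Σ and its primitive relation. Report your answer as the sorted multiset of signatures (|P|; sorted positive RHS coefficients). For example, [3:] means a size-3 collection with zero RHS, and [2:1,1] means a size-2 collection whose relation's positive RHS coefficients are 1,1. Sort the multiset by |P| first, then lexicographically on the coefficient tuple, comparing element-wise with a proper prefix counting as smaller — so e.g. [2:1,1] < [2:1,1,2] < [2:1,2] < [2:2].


Primitive collections (15):

  P={2,5}:  v_{2} + v_{5} = 0  ⇒ sig = [2:]
  P={6,7}:  v_{6} + v_{7} = 0  ⇒ sig = [2:]
  P={1,3}:  v_{1} + v_{3} = v_{5}  ⇒ sig = [2:1]
  P={2,9}:  v_{2} + v_{9} = v_{4}  ⇒ sig = [2:1]
  P={4,5}:  v_{4} + v_{5} = v_{9}  ⇒ sig = [2:1]
  P={6,8}:  v_{6} + v_{8} = v_{10}  ⇒ sig = [2:1]
  P={7,10}:  v_{7} + v_{10} = v_{8}  ⇒ sig = [2:1]
  P={2,3}:  v_{2} + v_{3} = v_{9} + v_{10}  ⇒ sig = [2:1,1]
  P={3,7}:  v_{3} + v_{7} = v_{5} + v_{8} + v_{9}  ⇒ sig = [2:1,1,1]
  P={3,4}:  v_{3} + v_{4} = 2·v_{9} + v_{10}  ⇒ sig = [2:1,2]
  P={1,9,10}:  v_{1} + v_{9} + v_{10} = 0  ⇒ sig = [3:]
  P={1,4,10}:  v_{1} + v_{4} + v_{10} = v_{2}  ⇒ sig = [3:1]
  P={1,8,9}:  v_{1} + v_{8} + v_{9} = v_{7}  ⇒ sig = [3:1]
  P={5,9,10}:  v_{5} + v_{9} + v_{10} = v_{3}  ⇒ sig = [3:1]
  P={1,4,8}:  v_{1} + v_{4} + v_{8} = v_{2} + v_{7}  ⇒ sig = [3:1,1]

Signatures (|P|; sorted positive RHS coefficients), sorted:
    [2:]
    [2:]
    [2:1]
    [2:1]
    [2:1]
    [2:1]
    [2:1]
    [2:1,1]
    [2:1,1,1]
    [2:1,2]
    [3:]
    [3:1]
    [3:1]
    [3:1]
    [3:1,1]


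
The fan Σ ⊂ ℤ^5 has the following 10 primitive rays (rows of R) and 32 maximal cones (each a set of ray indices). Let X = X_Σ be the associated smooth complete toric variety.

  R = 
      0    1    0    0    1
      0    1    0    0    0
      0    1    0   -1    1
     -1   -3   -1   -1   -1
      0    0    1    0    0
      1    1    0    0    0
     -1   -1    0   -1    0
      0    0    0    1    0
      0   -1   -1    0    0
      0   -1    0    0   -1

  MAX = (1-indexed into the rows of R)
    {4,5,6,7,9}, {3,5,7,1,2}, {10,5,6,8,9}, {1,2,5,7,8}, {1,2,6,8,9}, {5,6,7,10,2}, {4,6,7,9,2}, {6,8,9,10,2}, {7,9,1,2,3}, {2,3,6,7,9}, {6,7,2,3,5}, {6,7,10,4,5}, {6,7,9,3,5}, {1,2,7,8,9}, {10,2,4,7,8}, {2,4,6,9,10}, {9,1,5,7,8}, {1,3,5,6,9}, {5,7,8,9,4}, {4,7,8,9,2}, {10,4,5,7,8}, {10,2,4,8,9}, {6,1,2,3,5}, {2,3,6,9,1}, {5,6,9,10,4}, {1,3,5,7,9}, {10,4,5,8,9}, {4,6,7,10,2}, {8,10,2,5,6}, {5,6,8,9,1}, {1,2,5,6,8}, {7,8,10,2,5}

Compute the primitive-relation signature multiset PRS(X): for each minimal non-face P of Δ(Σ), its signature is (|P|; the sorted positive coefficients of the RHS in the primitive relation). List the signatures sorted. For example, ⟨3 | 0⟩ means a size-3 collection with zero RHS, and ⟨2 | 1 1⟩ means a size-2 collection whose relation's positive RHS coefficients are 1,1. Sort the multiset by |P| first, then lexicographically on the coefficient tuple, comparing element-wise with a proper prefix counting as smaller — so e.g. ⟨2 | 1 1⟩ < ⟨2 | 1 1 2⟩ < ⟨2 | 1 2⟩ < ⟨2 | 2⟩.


|primitive collections| = 11. Relations:

  P={1,10}:  v_{1} + v_{10} = 0  ⇒ sig = ⟨2 | 0⟩
  P={3,8}:  v_{3} + v_{8} = v_{1}  ⇒ sig = ⟨2 | 1⟩
  P={1,4}:  v_{1} + v_{4} = v_{7} + v_{9}  ⇒ sig = ⟨2 | 1 1⟩
  P={3,10}:  v_{3} + v_{10} = v_{6} + v_{7}  ⇒ sig = ⟨2 | 1 1⟩
  P={3,4}:  v_{3} + v_{4} = v_{6} + 2·v_{7} + v_{9}  ⇒ sig = ⟨2 | 1 1 2⟩
  P={2,5,9}:  v_{2} + v_{5} + v_{9} = 0  ⇒ sig = ⟨3 | 0⟩
  P={6,7,8}:  v_{6} + v_{7} + v_{8} = 0  ⇒ sig = ⟨3 | 0⟩
  P={1,6,7}:  v_{1} + v_{6} + v_{7} = v_{3}  ⇒ sig = ⟨3 | 1⟩
  P={7,9,10}:  v_{7} + v_{9} + v_{10} = v_{4}  ⇒ sig = ⟨3 | 1⟩
  P={2,4,5}:  v_{2} + v_{4} + v_{5} = v_{7} + v_{10}  ⇒ sig = ⟨3 | 1 1⟩
  P={4,6,8}:  v_{4} + v_{6} + v_{8} = v_{9} + v_{10}  ⇒ sig = ⟨3 | 1 1⟩

Sorted signature multiset PRS(X):
{ ⟨2 | 0⟩,  ⟨2 | 1⟩,  ⟨2 | 1 1⟩ ×2,  ⟨2 | 1 1 2⟩,  ⟨3 | 0⟩ ×2,  ⟨3 | 1⟩ ×2,  ⟨3 | 1 1⟩ ×2 }


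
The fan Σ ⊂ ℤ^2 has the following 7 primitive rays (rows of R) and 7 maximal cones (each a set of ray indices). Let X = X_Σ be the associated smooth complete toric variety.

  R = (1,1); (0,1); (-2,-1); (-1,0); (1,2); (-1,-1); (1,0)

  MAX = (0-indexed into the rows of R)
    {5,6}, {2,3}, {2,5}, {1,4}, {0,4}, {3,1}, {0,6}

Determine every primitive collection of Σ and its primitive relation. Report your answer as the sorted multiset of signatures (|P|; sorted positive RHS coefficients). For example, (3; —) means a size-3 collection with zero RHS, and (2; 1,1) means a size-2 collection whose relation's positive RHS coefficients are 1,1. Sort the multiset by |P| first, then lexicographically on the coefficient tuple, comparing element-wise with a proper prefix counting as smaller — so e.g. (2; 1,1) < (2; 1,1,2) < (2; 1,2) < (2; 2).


Σ has 14 primitive collections:

  {0,5}:  v_{0} + v_{5} = 0  so sig = (2; —)
  {3,6}:  v_{3} + v_{6} = 0  so sig = (2; —)
  {0,1}:  v_{0} + v_{1} = v_{4}  so sig = (2; 1)
  {0,2}:  v_{0} + v_{2} = v_{3}  so sig = (2; 1)
  {0,3}:  v_{0} + v_{3} = v_{1}  so sig = (2; 1)
  {1,5}:  v_{1} + v_{5} = v_{3}  so sig = (2; 1)
  {1,6}:  v_{1} + v_{6} = v_{0}  so sig = (2; 1)
  {2,6}:  v_{2} + v_{6} = v_{5}  so sig = (2; 1)
  {3,5}:  v_{3} + v_{5} = v_{2}  so sig = (2; 1)
  {4,5}:  v_{4} + v_{5} = v_{1}  so sig = (2; 1)
  {2,4}:  v_{2} + v_{4} = v_{1} + v_{3}  so sig = (2; 1,1)
  {1,2}:  v_{1} + v_{2} = 2·v_{3}  so sig = (2; 2)
  {3,4}:  v_{3} + v_{4} = 2·v_{1}  so sig = (2; 2)
  {4,6}:  v_{4} + v_{6} = 2·v_{0}  so sig = (2; 2)

so the primitive-relation signature multiset is
[(2; —), (2; —), (2; 1), (2; 1), (2; 1), (2; 1), (2; 1), (2; 1), (2; 1), (2; 1), (2; 1,1), (2; 2), (2; 2), (2; 2)]


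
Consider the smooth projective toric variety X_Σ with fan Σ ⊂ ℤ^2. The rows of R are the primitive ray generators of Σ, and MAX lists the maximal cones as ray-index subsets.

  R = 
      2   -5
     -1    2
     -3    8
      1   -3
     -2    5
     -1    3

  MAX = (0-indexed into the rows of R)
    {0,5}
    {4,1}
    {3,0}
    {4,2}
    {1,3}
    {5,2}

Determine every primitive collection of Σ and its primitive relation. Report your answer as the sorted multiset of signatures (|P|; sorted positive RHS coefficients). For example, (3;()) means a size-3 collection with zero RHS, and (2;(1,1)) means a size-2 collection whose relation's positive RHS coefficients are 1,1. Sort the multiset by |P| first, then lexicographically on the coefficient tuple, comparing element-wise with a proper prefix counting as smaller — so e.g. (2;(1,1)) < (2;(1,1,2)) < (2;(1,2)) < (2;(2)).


Δ(Σ) — 6 vertices, 9 min non-faces:

  • {0,4}:  v_{0} + v_{4} = 0  ⟹  sig = (2;())
  • {3,5}:  v_{3} + v_{5} = 0  ⟹  sig = (2;())
  • {0,1}:  v_{0} + v_{1} = v_{3}  ⟹  sig = (2;(1))
  • {0,2}:  v_{0} + v_{2} = v_{5}  ⟹  sig = (2;(1))
  • {1,5}:  v_{1} + v_{5} = v_{4}  ⟹  sig = (2;(1))
  • {2,3}:  v_{2} + v_{3} = v_{4}  ⟹  sig = (2;(1))
  • {3,4}:  v_{3} + v_{4} = v_{1}  ⟹  sig = (2;(1))
  • {4,5}:  v_{4} + v_{5} = v_{2}  ⟹  sig = (2;(1))
  • {1,2}:  v_{1} + v_{2} = 2·v_{4}  ⟹  sig = (2;(2))

Sorted signature multiset PRS(X):
{ (2;()) ×2,  (2;(1)) ×6,  (2;(2)) }


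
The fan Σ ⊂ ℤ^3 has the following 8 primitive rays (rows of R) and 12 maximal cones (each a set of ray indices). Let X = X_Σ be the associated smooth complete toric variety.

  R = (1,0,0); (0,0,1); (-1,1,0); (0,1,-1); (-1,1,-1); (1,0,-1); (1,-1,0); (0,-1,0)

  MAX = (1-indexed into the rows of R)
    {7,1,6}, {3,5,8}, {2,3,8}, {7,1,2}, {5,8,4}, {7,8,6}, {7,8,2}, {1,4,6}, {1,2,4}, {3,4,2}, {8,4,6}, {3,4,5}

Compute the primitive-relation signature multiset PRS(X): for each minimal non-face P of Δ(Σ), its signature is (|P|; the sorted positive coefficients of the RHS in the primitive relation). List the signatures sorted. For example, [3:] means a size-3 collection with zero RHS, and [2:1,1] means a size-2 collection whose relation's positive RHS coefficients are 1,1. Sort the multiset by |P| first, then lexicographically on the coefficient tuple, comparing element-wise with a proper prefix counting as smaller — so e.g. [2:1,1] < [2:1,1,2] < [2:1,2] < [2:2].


Σ has 12 primitive collections:

  P={3,7}:  v_{3} + v_{7} = 0 — sig = [2:]
  P={1,5}:  v_{1} + v_{5} = v_{4} — sig = [2:1]
  P={1,8}:  v_{1} + v_{8} = v_{7} — sig = [2:1]
  P={2,5}:  v_{2} + v_{5} = v_{3} — sig = [2:1]
  P={2,6}:  v_{2} + v_{6} = v_{1} — sig = [2:1]
  P={3,6}:  v_{3} + v_{6} = v_{4} — sig = [2:1]
  P={4,7}:  v_{4} + v_{7} = v_{6} — sig = [2:1]
  P={1,3}:  v_{1} + v_{3} = v_{2} + v_{4} — sig = [2:1,1]
  P={5,7}:  v_{5} + v_{7} = v_{4} + v_{8} — sig = [2:1,1]
  P={5,6}:  v_{5} + v_{6} = 2·v_{4} + v_{8} — sig = [2:1,2]
  P={2,4,8}:  v_{2} + v_{4} + v_{8} = 0 — sig = [3:]
  P={3,4,8}:  v_{3} + v_{4} + v_{8} = v_{5} — sig = [3:1]

Hence PRS(X_Σ) =
{ [2:],  [2:1] ×6,  [2:1,1] ×2,  [2:1,2],  [3:],  [3:1] }


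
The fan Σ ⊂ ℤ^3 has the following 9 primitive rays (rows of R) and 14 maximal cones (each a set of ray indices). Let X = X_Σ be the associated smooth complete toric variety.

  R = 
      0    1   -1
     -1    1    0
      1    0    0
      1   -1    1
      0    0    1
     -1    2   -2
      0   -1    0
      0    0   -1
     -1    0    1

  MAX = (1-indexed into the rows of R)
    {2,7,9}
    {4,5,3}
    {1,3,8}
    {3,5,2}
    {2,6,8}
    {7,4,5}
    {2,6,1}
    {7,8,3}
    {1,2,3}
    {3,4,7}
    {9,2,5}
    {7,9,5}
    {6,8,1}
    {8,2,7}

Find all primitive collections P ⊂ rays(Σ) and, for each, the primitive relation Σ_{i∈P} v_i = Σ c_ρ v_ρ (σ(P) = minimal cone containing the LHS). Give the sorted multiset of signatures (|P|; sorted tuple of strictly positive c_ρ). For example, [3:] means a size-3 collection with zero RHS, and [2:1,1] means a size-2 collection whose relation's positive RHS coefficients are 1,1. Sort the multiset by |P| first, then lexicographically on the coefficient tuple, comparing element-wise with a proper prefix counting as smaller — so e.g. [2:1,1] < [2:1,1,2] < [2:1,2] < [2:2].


20 minimal non-faces of Δ(Σ) (on 9 rays):

  P = {5,8}:  v_{5} + v_{8} = 0  →  sig = [2:]
  P = {1,4}:  v_{1} + v_{4} = v_{3}  →  sig = [2:1]
  P = {1,7}:  v_{1} + v_{7} = v_{8}  →  sig = [2:1]
  P = {1,9}:  v_{1} + v_{9} = v_{2}  →  sig = [2:1]
  P = {2,4}:  v_{2} + v_{4} = v_{5}  →  sig = [2:1]
  P = {3,9}:  v_{3} + v_{9} = v_{5}  →  sig = [2:1]
  P = {4,6}:  v_{4} + v_{6} = v_{1}  →  sig = [2:1]
  P = {1,5}:  v_{1} + v_{5} = v_{2} + v_{3}  →  sig = [2:1,1]
  P = {4,8}:  v_{4} + v_{8} = v_{3} + v_{7}  →  sig = [2:1,1]
  P = {5,6}:  v_{5} + v_{6} = v_{1} + v_{2}  →  sig = [2:1,1]
  P = {8,9}:  v_{8} + v_{9} = v_{2} + v_{7}  →  sig = [2:1,1]
  P = {4,9}:  v_{4} + v_{9} = 2·v_{5} + v_{7}  →  sig = [2:1,2]
  P = {6,7}:  v_{6} + v_{7} = v_{2} + 2·v_{8}  →  sig = [2:1,2]
  P = {6,9}:  v_{6} + v_{9} = 2·v_{2} + v_{8}  →  sig = [2:1,2]
  P = {3,6}:  v_{3} + v_{6} = 2·v_{1}  →  sig = [2:2]
  P = {2,3,7}:  v_{2} + v_{3} + v_{7} = 0  →  sig = [3:]
  P = {1,2,8}:  v_{1} + v_{2} + v_{8} = v_{6}  →  sig = [3:1]
  P = {2,3,8}:  v_{2} + v_{3} + v_{8} = v_{1}  →  sig = [3:1]
  P = {2,5,7}:  v_{2} + v_{5} + v_{7} = v_{9}  →  sig = [3:1]
  P = {3,5,7}:  v_{3} + v_{5} + v_{7} = v_{4}  →  sig = [3:1]

Signatures (|P|; sorted positive RHS coefficients), sorted:
    |P|=2: 15 collections, coeffs (), (1), (1), (1), (1), (1), (1), (1,1), (1,1), (1,1), (1,1), (1,2), (1,2), (1,2), (2)
    |P|=3: 5 collections, coeffs (), (1), (1), (1), (1)
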